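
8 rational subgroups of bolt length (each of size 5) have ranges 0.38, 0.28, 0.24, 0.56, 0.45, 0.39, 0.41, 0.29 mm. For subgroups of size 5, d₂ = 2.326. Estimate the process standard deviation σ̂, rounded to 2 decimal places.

R̄ = (0.38 + 0.28 + 0.24 + 0.56 + 0.45 + 0.39 + 0.41 + 0.29) / 8 = 0.3750
σ̂ = R̄ / d₂ = 0.3750 / 2.326 = 0.1612

0.16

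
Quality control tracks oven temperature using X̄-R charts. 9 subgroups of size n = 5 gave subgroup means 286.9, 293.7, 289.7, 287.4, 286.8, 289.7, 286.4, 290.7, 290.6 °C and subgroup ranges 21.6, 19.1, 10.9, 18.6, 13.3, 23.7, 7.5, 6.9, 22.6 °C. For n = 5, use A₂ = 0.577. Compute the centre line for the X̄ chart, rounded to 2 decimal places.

289.10

X̄̄ = (286.9 + 293.7 + 289.7 + 287.4 + 286.8 + 289.7 + 286.4 + 290.7 + 290.6) / 9 = 2601.9000 / 9 = 289.1000
CL = X̄̄ = 289.1000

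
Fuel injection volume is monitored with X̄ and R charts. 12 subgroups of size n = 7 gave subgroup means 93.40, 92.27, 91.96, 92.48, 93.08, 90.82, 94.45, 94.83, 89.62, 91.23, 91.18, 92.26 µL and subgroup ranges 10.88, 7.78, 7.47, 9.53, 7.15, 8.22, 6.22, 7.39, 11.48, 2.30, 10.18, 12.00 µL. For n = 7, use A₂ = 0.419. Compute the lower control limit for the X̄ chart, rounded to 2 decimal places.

X̄̄ = (93.40 + 92.27 + 91.96 + 92.48 + 93.08 + 90.82 + 94.45 + 94.83 + 89.62 + 91.23 + 91.18 + 92.26) / 12 = 1107.5800 / 12 = 92.2983
R̄ = (10.88 + 7.78 + 7.47 + 9.53 + 7.15 + 8.22 + 6.22 + 7.39 + 11.48 + 2.30 + 10.18 + 12.00) / 12 = 100.6000 / 12 = 8.3833
LCL = X̄̄ − A₂·R̄ = 92.2983 − 0.419 × 8.3833 = 88.7857

88.79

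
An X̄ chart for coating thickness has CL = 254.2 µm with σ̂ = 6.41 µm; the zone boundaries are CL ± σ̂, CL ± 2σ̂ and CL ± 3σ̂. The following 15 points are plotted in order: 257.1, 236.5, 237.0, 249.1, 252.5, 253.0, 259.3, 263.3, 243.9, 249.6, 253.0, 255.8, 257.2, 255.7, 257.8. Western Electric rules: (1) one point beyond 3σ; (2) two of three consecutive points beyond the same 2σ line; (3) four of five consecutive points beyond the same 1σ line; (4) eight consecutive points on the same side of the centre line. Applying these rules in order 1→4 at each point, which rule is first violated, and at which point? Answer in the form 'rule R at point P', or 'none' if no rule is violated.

rule 2 at point 3

Zone of each point (C = within 1σ̂, B = 1σ̂–2σ̂, A = 2σ̂–3σ̂, * = beyond 3σ̂; sign = side of CL): 1:+C, 2:-A, 3:-A, 4:-C, 5:-C, 6:-C, 7:+C, 8:+B, 9:-B, 10:-C, 11:-C, 12:+C, 13:+C, 14:+C, 15:+C
Rule 2 (two of three consecutive points beyond the same 2σ limit) is satisfied at point 3.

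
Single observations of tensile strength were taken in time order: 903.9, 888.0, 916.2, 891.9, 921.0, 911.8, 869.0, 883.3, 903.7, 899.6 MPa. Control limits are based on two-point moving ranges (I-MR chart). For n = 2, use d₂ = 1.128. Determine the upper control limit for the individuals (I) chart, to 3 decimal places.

X̄ = (903.9 + 888.0 + 916.2 + 891.9 + 921.0 + 911.8 + 869.0 + 883.3 + 903.7 + 899.6) / 10 = 898.8400
Moving ranges: 15.9, 28.2, 24.3, 29.1, 9.2, 42.8, 14.3, 20.4, 4.1; M̄R̄ = 188.3000 / 9 = 20.9222
UCL = X̄ + 3·M̄R̄/d₂ = 898.8400 + 3 × 20.9222 / 1.128 = 954.4842

954.484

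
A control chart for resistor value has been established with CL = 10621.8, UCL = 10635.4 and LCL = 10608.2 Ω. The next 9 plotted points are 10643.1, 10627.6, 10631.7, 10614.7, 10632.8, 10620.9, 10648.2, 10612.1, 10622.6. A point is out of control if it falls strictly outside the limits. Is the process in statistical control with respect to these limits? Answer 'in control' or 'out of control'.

out of control

Compare each point to [10608.2, 10635.4]: sample 1 = 10643.1 > UCL; sample 7 = 10648.2 > UCL.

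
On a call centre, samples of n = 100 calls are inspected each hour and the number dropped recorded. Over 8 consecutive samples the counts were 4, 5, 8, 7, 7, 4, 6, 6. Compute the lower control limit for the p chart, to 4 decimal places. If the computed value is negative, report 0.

p̄ = Σdᵢ / (k·n) = 47 / (8 × 100) = 0.05875
LCL = p̄ − 3·√(p̄(1−p̄)/n) = 0.05875 − 3 × 0.02352 = -0.01180 → 0 (negative, so LCL = 0)

0.0000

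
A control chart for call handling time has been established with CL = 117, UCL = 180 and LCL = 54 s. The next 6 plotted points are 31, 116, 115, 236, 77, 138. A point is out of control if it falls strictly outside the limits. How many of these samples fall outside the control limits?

Compare each point to [54, 180]: sample 1 = 31 < LCL; sample 4 = 236 > UCL.

2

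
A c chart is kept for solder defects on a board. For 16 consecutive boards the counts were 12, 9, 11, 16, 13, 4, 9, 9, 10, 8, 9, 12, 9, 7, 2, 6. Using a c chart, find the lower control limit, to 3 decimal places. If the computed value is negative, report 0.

c̄ = (12 + 9 + 11 + 16 + 13 + 4 + 9 + 9 + 10 + 8 + 9 + 12 + 9 + 7 + 2 + 6) / 16 = 146 / 16 = 9.1250
LCL = c̄ − 3√c̄ = 9.1250 − 3 × 3.0208 = 0.0627

0.063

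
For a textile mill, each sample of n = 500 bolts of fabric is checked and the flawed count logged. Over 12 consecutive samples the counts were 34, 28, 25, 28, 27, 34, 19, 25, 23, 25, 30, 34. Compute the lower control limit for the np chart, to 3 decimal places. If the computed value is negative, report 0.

12.330

p̄ = Σdᵢ / (k·n) = 332 / (12 × 500) = 0.05533
LCL = np̄ − 3·√(np̄(1−p̄)) = 27.6667 − 3 × 5.1123 = 12.3297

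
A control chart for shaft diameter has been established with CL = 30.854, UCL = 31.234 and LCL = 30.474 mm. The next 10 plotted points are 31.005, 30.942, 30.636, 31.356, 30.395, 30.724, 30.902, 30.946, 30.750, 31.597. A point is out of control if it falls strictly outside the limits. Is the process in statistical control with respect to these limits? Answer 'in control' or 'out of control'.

Compare each point to [30.474, 31.234]: sample 4 = 31.356 > UCL; sample 5 = 30.395 < LCL; sample 10 = 31.597 > UCL.

out of control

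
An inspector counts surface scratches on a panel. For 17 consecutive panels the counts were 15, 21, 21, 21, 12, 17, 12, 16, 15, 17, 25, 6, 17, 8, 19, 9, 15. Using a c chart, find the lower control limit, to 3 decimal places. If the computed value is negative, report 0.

c̄ = (15 + 21 + 21 + 21 + 12 + 17 + 12 + 16 + 15 + 17 + 25 + 6 + 17 + 8 + 19 + 9 + 15) / 17 = 266 / 17 = 15.6471
LCL = c̄ − 3√c̄ = 15.6471 − 3 × 3.9556 = 3.7801

3.780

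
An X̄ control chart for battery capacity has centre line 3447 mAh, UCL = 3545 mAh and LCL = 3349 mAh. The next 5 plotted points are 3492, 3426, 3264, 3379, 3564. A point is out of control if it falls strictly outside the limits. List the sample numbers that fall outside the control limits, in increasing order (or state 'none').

3, 5

Compare each point to [3349, 3545]: sample 3 = 3264 < LCL; sample 5 = 3564 > UCL.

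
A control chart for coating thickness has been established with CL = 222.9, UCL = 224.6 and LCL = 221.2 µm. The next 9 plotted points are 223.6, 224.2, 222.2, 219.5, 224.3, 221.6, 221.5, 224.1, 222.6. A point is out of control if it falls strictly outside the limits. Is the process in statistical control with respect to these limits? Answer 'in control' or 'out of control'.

out of control

Compare each point to [221.2, 224.6]: sample 4 = 219.5 < LCL.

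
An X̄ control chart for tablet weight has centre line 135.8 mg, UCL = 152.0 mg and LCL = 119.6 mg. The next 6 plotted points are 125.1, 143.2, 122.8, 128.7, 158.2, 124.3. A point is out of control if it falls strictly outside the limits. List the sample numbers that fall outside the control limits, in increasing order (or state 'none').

Compare each point to [119.6, 152.0]: sample 5 = 158.2 > UCL.

5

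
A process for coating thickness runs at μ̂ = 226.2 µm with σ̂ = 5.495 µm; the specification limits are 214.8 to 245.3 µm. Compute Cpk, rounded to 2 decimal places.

0.69

Cpu = (USL − μ̂) / (3σ̂) = (245.3 − 226.2) / (3 × 5.495) = 1.1586; Cpl = (μ̂ − LSL) / (3σ̂) = (226.2 − 214.8) / (3 × 5.495) = 0.6915; Cpk = min(Cpu, Cpl) = 0.6915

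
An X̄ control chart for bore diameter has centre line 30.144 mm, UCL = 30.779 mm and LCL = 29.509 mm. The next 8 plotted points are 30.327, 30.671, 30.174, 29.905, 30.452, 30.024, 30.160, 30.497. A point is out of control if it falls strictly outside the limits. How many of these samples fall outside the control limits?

All 8 points lie within [29.509, 30.779].

0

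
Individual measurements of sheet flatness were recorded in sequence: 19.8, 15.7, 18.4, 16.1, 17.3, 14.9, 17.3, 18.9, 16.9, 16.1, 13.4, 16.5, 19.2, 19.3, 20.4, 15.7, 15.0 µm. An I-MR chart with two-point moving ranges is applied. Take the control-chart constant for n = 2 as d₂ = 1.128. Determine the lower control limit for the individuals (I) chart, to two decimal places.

X̄ = (19.8 + 15.7 + 18.4 + 16.1 + 17.3 + 14.9 + 17.3 + 18.9 + 16.9 + 16.1 + 13.4 + 16.5 + 19.2 + 19.3 + 20.4 + 15.7 + 15.0) / 17 = 17.1118
Moving ranges: 4.1, 2.7, 2.3, 1.2, 2.4, 2.4, 1.6, 2.0, 0.8, 2.7, 3.1, 2.7, 0.1, 1.1, 4.7, 0.7; M̄R̄ = 34.6000 / 16 = 2.1625
LCL = X̄ − 3·M̄R̄/d₂ = 17.1118 − 3 × 2.1625 / 1.128 = 11.3604

11.36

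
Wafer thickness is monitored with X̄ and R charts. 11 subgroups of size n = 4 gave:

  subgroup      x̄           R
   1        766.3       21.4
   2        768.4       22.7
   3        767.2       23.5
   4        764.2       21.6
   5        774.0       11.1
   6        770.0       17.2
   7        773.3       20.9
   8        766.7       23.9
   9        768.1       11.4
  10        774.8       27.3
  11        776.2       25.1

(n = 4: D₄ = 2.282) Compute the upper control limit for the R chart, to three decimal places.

R̄ = (21.4 + 22.7 + 23.5 + 21.6 + 11.1 + 17.2 + 20.9 + 23.9 + 11.4 + 27.3 + 25.1) / 11 = 226.1000 / 11 = 20.5545
UCL_R = D₄·R̄ = 2.282 × 20.5545 = 46.9055

46.905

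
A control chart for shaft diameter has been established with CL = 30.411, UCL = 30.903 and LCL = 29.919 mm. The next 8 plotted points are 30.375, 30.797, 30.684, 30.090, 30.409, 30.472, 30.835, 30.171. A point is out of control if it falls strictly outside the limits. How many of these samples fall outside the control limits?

All 8 points lie within [29.919, 30.903].

0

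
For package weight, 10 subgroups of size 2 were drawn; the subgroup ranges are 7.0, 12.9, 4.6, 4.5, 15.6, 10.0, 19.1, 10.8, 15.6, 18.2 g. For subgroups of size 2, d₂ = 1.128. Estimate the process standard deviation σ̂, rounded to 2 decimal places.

R̄ = (7.0 + 12.9 + 4.6 + 4.5 + 15.6 + 10.0 + 19.1 + 10.8 + 15.6 + 18.2) / 10 = 11.8300
σ̂ = R̄ / d₂ = 11.8300 / 1.128 = 10.4876

10.49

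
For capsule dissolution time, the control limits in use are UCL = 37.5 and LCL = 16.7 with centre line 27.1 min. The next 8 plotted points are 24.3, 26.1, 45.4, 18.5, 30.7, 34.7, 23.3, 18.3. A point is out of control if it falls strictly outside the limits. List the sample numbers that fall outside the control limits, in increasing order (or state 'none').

Compare each point to [16.7, 37.5]: sample 3 = 45.4 > UCL.

3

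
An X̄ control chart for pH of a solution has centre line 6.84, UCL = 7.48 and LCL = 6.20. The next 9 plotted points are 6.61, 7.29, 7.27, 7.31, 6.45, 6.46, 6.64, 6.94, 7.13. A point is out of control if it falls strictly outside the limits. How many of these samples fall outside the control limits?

All 9 points lie within [6.20, 7.48].

0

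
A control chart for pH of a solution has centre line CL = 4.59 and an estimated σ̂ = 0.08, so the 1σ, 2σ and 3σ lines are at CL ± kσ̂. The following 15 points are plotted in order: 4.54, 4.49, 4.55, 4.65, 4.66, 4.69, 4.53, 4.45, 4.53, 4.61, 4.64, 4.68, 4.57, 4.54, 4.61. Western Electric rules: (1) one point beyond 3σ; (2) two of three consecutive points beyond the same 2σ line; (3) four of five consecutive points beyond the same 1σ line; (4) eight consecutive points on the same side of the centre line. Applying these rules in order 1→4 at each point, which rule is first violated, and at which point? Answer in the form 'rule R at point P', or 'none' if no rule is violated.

Zone of each point (C = within 1σ̂, B = 1σ̂–2σ̂, A = 2σ̂–3σ̂, * = beyond 3σ̂; sign = side of CL): 1:-C, 2:-B, 3:-C, 4:+C, 5:+C, 6:+B, 7:-C, 8:-B, 9:-C, 10:+C, 11:+C, 12:+B, 13:-C, 14:-C, 15:+C
No rule fires across all 15 points.

none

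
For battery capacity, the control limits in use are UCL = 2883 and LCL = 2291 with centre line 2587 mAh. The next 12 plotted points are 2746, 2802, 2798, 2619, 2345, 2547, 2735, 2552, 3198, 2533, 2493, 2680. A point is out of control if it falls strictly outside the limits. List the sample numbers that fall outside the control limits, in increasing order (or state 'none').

Compare each point to [2291, 2883]: sample 9 = 3198 > UCL.

9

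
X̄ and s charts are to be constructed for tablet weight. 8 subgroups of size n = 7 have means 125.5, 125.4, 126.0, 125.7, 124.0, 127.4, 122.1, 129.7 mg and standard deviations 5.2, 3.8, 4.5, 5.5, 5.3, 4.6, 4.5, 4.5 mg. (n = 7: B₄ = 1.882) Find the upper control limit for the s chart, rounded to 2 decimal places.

s̄ = (5.2 + 3.8 + 4.5 + 5.5 + 5.3 + 4.6 + 4.5 + 4.5) / 8 = 4.7375
UCL_s = B₄·s̄ = 1.882 × 4.7375 = 8.9160

8.92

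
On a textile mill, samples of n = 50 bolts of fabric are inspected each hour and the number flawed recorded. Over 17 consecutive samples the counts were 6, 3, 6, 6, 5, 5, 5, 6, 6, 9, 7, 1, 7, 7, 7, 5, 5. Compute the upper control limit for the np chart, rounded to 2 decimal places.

12.36

p̄ = Σdᵢ / (k·n) = 96 / (17 × 50) = 0.11294
UCL = np̄ + 3·√(np̄(1−p̄)) = 5.6471 + 3 × √(5.6471×0.88706) = 5.6471 + 3 × 2.2381 = 12.3615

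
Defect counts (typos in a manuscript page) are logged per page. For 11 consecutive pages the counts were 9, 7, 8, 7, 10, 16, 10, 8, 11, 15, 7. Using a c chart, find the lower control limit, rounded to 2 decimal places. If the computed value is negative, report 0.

0.42

c̄ = (9 + 7 + 8 + 7 + 10 + 16 + 10 + 8 + 11 + 15 + 7) / 11 = 108 / 11 = 9.8182
LCL = c̄ − 3√c̄ = 9.8182 − 3 × 3.1334 = 0.4180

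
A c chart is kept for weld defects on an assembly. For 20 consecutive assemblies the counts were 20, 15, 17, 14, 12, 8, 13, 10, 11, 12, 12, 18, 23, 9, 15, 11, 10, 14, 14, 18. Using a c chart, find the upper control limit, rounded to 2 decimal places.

24.94

c̄ = (20 + 15 + 17 + 14 + 12 + 8 + 13 + 10 + 11 + 12 + 12 + 18 + 23 + 9 + 15 + 11 + 10 + 14 + 14 + 18) / 20 = 276 / 20 = 13.8000
UCL = c̄ + 3√c̄ = 13.8000 + 3 × √13.8000 = 13.8000 + 3 × 3.7148 = 24.9445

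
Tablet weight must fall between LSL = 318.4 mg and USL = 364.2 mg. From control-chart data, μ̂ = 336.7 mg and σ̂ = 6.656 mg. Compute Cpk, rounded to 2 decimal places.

Cpu = (USL − μ̂) / (3σ̂) = (364.2 − 336.7) / (3 × 6.656) = 1.3772; Cpl = (μ̂ − LSL) / (3σ̂) = (336.7 − 318.4) / (3 × 6.656) = 0.9165; Cpk = min(Cpu, Cpl) = 0.9165

0.92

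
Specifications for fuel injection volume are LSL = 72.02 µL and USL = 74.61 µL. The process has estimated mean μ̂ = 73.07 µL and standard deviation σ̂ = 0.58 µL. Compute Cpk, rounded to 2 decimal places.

Cpu = (USL − μ̂) / (3σ̂) = (74.61 − 73.07) / (3 × 0.58) = 0.8851; Cpl = (μ̂ − LSL) / (3σ̂) = (73.07 − 72.02) / (3 × 0.58) = 0.6034; Cpk = min(Cpu, Cpl) = 0.6034

0.60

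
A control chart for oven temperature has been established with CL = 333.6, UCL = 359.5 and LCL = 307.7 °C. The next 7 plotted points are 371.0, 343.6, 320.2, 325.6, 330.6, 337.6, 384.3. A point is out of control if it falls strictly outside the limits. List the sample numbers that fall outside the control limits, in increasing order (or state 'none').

Compare each point to [307.7, 359.5]: sample 1 = 371.0 > UCL; sample 7 = 384.3 > UCL.

1, 7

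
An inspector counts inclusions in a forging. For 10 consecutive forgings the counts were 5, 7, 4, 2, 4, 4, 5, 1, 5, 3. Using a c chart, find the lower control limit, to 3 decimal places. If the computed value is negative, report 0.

0.000

c̄ = (5 + 7 + 4 + 2 + 4 + 4 + 5 + 1 + 5 + 3) / 10 = 40 / 10 = 4.0000
LCL = c̄ − 3√c̄ = 4.0000 − 3 × 2.0000 = -2.0000 → 0 (cannot be negative)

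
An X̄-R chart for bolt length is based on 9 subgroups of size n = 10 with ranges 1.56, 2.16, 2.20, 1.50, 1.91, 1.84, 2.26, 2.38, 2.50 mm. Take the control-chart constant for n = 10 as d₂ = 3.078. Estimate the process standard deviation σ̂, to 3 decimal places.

0.661

R̄ = (1.56 + 2.16 + 2.20 + 1.50 + 1.91 + 1.84 + 2.26 + 2.38 + 2.50) / 9 = 2.0344
σ̂ = R̄ / d₂ = 2.0344 / 3.078 = 0.6610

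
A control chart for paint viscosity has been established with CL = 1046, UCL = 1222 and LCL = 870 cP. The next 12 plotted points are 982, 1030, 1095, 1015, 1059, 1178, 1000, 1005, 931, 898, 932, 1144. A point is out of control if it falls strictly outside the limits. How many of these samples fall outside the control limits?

All 12 points lie within [870, 1222].

0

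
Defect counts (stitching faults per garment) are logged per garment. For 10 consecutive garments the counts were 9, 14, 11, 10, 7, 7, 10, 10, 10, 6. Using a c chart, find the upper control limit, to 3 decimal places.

18.598

c̄ = (9 + 14 + 11 + 10 + 7 + 7 + 10 + 10 + 10 + 6) / 10 = 94 / 10 = 9.4000
UCL = c̄ + 3√c̄ = 9.4000 + 3 × √9.4000 = 9.4000 + 3 × 3.0659 = 18.5978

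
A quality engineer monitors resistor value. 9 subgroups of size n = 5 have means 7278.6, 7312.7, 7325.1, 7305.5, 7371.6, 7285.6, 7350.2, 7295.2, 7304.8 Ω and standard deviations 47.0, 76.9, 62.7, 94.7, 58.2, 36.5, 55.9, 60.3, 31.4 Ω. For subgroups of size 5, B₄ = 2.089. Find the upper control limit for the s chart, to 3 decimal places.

121.533

s̄ = (47.0 + 76.9 + 62.7 + 94.7 + 58.2 + 36.5 + 55.9 + 60.3 + 31.4) / 9 = 58.1778
UCL_s = B₄·s̄ = 2.089 × 58.1778 = 121.5334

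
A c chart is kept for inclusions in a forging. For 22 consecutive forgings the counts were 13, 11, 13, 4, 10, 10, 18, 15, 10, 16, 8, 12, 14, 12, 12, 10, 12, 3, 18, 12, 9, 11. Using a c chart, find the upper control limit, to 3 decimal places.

21.673

c̄ = (13 + 11 + 13 + 4 + 10 + 10 + 18 + 15 + 10 + 16 + 8 + 12 + 14 + 12 + 12 + 10 + 12 + 3 + 18 + 12 + 9 + 11) / 22 = 253 / 22 = 11.5000
UCL = c̄ + 3√c̄ = 11.5000 + 3 × √11.5000 = 11.5000 + 3 × 3.3912 = 21.6735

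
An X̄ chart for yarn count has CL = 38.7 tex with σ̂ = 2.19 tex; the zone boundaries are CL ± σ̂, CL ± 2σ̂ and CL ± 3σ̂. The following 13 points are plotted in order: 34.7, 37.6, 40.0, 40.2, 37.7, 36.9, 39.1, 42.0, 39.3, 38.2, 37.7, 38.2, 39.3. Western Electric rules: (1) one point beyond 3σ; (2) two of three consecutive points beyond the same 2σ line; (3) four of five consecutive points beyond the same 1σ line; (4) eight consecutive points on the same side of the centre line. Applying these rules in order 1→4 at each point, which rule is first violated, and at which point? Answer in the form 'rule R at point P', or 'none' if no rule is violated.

none

Zone of each point (C = within 1σ̂, B = 1σ̂–2σ̂, A = 2σ̂–3σ̂, * = beyond 3σ̂; sign = side of CL): 1:-B, 2:-C, 3:+C, 4:+C, 5:-C, 6:-C, 7:+C, 8:+B, 9:+C, 10:-C, 11:-C, 12:-C, 13:+C
No rule fires across all 13 points.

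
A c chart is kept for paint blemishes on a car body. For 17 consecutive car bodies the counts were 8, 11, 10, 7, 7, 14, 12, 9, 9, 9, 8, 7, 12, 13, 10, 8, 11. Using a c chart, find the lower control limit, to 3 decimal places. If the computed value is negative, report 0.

c̄ = (8 + 11 + 10 + 7 + 7 + 14 + 12 + 9 + 9 + 9 + 8 + 7 + 12 + 13 + 10 + 8 + 11) / 17 = 165 / 17 = 9.7059
LCL = c̄ − 3√c̄ = 9.7059 − 3 × 3.1154 = 0.3596

0.360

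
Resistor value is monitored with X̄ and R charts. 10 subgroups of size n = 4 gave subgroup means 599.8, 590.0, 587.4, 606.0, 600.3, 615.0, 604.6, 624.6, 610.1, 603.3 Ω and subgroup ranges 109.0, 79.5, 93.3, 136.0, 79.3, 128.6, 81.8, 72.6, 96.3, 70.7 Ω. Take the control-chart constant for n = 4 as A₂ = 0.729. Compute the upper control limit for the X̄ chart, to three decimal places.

673.154

X̄̄ = (599.8 + 590.0 + 587.4 + 606.0 + 600.3 + 615.0 + 604.6 + 624.6 + 610.1 + 603.3) / 10 = 6041.1000 / 10 = 604.1100
R̄ = (109.0 + 79.5 + 93.3 + 136.0 + 79.3 + 128.6 + 81.8 + 72.6 + 96.3 + 70.7) / 10 = 947.1000 / 10 = 94.7100
UCL = X̄̄ + A₂·R̄ = 604.1100 + 0.729 × 94.7100 = 673.1536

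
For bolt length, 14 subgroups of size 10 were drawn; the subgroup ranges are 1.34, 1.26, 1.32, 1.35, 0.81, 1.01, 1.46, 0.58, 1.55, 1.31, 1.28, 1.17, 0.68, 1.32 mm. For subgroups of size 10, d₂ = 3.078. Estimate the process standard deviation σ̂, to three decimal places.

R̄ = (1.34 + 1.26 + 1.32 + 1.35 + 0.81 + 1.01 + 1.46 + 0.58 + 1.55 + 1.31 + 1.28 + 1.17 + 0.68 + 1.32) / 14 = 1.1743
σ̂ = R̄ / d₂ = 1.1743 / 3.078 = 0.3815

0.382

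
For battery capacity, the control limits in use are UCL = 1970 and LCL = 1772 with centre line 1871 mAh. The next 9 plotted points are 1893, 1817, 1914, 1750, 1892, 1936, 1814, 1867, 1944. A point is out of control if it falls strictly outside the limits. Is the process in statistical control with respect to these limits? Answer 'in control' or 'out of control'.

out of control

Compare each point to [1772, 1970]: sample 4 = 1750 < LCL.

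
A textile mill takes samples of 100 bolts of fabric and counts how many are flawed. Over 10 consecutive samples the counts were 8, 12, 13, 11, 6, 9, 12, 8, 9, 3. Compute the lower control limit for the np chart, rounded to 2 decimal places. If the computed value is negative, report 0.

0.47

p̄ = Σdᵢ / (k·n) = 91 / (10 × 100) = 0.09100
LCL = np̄ − 3·√(np̄(1−p̄)) = 9.1000 − 3 × 2.8761 = 0.4717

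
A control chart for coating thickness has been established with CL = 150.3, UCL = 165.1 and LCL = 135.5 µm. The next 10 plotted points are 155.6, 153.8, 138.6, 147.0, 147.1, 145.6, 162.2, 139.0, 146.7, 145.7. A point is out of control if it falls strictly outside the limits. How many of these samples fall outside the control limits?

All 10 points lie within [135.5, 165.1].

0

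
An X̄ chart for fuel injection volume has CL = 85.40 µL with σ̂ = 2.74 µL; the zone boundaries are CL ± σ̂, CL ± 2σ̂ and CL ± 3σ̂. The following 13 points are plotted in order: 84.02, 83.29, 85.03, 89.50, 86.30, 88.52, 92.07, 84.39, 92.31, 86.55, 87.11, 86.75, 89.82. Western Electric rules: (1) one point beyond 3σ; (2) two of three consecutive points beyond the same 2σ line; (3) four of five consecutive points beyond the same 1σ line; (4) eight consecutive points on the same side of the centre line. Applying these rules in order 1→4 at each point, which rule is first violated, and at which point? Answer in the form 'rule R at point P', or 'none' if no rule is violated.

rule 2 at point 9

Zone of each point (C = within 1σ̂, B = 1σ̂–2σ̂, A = 2σ̂–3σ̂, * = beyond 3σ̂; sign = side of CL): 1:-C, 2:-C, 3:-C, 4:+B, 5:+C, 6:+B, 7:+A, 8:-C, 9:+A, 10:+C, 11:+C, 12:+C, 13:+B
Rule 2 (two of three consecutive points beyond the same 2σ limit) is satisfied at point 9.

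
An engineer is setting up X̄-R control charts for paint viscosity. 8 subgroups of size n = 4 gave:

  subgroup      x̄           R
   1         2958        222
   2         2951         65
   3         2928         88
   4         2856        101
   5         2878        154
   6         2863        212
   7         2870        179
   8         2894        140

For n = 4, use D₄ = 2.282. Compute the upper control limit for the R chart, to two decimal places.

R̄ = (222 + 65 + 88 + 101 + 154 + 212 + 179 + 140) / 8 = 1161.0000 / 8 = 145.1250
UCL_R = D₄·R̄ = 2.282 × 145.1250 = 331.1753

331.18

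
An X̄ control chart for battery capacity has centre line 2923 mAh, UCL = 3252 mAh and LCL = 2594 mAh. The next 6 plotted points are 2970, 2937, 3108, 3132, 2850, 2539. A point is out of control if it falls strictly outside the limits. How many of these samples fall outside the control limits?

1

Compare each point to [2594, 3252]: sample 6 = 2539 < LCL.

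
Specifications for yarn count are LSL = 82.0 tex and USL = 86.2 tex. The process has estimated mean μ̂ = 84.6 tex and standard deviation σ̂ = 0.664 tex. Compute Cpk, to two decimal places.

0.80

Cpu = (USL − μ̂) / (3σ̂) = (86.2 − 84.6) / (3 × 0.664) = 0.8032; Cpl = (μ̂ − LSL) / (3σ̂) = (84.6 − 82.0) / (3 × 0.664) = 1.3052; Cpk = min(Cpu, Cpl) = 0.8032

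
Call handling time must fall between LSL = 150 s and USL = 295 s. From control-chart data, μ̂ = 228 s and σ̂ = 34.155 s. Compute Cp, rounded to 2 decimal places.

0.71

Cp = (USL − LSL) / (6σ̂) = (295 − 150) / (6 × 34.155) = 145.0000 / 204.9300 = 0.7076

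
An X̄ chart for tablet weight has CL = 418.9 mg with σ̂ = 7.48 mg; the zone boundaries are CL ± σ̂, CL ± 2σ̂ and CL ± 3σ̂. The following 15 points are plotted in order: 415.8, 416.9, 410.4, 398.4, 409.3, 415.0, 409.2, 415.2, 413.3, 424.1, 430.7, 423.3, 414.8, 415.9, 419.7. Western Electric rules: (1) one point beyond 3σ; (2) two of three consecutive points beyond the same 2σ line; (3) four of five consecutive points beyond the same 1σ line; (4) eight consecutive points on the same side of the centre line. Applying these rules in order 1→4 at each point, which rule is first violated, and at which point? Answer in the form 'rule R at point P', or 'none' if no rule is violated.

rule 3 at point 7

Zone of each point (C = within 1σ̂, B = 1σ̂–2σ̂, A = 2σ̂–3σ̂, * = beyond 3σ̂; sign = side of CL): 1:-C, 2:-C, 3:-B, 4:-A, 5:-B, 6:-C, 7:-B, 8:-C, 9:-C, 10:+C, 11:+B, 12:+C, 13:-C, 14:-C, 15:+C
Rule 3 (four of five consecutive points beyond the same 1σ limit) is satisfied at point 7.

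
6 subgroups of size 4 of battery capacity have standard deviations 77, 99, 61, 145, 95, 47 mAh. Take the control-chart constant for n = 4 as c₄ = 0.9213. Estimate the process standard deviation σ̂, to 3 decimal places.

94.794

s̄ = (77 + 99 + 61 + 145 + 95 + 47) / 6 = 87.3333
σ̂ = s̄ / c₄ = 87.3333 / 0.9213 = 94.7936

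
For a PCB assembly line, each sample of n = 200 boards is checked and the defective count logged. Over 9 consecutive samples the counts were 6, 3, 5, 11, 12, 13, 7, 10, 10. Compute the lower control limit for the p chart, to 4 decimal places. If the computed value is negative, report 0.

0.0000

p̄ = Σdᵢ / (k·n) = 77 / (9 × 200) = 0.04278
LCL = p̄ − 3·√(p̄(1−p̄)/n) = 0.04278 − 3 × 0.01431 = -0.00015 → 0 (negative, so LCL = 0)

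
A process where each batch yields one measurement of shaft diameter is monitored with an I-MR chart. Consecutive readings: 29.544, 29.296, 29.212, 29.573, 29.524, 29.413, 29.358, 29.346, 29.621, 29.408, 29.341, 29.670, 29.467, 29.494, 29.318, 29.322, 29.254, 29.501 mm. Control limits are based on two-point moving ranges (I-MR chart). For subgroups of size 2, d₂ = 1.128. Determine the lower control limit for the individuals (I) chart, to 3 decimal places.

X̄ = (29.544 + 29.296 + 29.212 + 29.573 + 29.524 + 29.413 + 29.358 + 29.346 + 29.621 + 29.408 + 29.341 + 29.670 + 29.467 + 29.494 + 29.318 + 29.322 + 29.254 + 29.501) / 18 = 29.4257
Moving ranges: 0.248, 0.084, 0.361, 0.049, 0.111, 0.055, 0.012, 0.275, 0.213, 0.067, 0.329, 0.203, 0.027, 0.176, 0.004, 0.068, 0.247; M̄R̄ = 2.5290 / 17 = 0.1488
LCL = X̄ − 3·M̄R̄/d₂ = 29.4257 − 3 × 0.1488 / 1.128 = 29.0300

29.030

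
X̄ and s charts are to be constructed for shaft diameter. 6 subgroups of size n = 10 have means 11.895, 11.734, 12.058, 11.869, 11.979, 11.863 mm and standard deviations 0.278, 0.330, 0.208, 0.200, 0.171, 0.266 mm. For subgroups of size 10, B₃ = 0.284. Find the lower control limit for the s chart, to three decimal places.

s̄ = (0.278 + 0.330 + 0.208 + 0.200 + 0.171 + 0.266) / 6 = 0.2422
LCL_s = B₃·s̄ = 0.284 × 0.2422 = 0.0688

0.069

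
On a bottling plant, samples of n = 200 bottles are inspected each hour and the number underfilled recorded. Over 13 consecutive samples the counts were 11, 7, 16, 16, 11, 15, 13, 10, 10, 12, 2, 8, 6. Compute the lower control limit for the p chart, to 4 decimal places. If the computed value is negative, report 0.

p̄ = Σdᵢ / (k·n) = 137 / (13 × 200) = 0.05269
LCL = p̄ − 3·√(p̄(1−p̄)/n) = 0.05269 − 3 × 0.01580 = 0.00530

0.0053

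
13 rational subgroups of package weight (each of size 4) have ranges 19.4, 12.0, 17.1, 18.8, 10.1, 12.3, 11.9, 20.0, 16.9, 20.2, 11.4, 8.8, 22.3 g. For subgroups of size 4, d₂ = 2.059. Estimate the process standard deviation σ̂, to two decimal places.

7.52

R̄ = (19.4 + 12.0 + 17.1 + 18.8 + 10.1 + 12.3 + 11.9 + 20.0 + 16.9 + 20.2 + 11.4 + 8.8 + 22.3) / 13 = 15.4769
σ̂ = R̄ / d₂ = 15.4769 / 2.059 = 7.5167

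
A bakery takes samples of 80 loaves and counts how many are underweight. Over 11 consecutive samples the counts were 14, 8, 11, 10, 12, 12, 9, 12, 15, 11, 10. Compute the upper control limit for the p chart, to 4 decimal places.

p̄ = Σdᵢ / (k·n) = 124 / (11 × 80) = 0.14091
UCL = p̄ + 3·√(p̄(1−p̄)/n) = 0.14091 + 3 × √(0.14091×0.85909/80) = 0.14091 + 3 × 0.03890 = 0.25761

0.2576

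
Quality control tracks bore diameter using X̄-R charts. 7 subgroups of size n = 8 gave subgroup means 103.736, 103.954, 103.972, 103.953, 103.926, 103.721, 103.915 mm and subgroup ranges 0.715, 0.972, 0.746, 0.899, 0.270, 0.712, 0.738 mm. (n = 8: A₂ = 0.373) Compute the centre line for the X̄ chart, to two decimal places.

103.88

X̄̄ = (103.736 + 103.954 + 103.972 + 103.953 + 103.926 + 103.721 + 103.915) / 7 = 727.1770 / 7 = 103.8824
CL = X̄̄ = 103.8824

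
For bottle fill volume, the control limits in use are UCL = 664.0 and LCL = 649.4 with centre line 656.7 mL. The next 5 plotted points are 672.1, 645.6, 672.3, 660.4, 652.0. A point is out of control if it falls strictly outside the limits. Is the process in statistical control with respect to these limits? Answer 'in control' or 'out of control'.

Compare each point to [649.4, 664.0]: sample 1 = 672.1 > UCL; sample 2 = 645.6 < LCL; sample 3 = 672.3 > UCL.

out of control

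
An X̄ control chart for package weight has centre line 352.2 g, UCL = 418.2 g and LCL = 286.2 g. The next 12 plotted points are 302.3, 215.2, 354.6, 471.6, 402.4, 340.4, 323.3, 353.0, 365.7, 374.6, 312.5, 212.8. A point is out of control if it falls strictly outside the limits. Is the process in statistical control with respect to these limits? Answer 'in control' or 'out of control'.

Compare each point to [286.2, 418.2]: sample 2 = 215.2 < LCL; sample 4 = 471.6 > UCL; sample 12 = 212.8 < LCL.

out of control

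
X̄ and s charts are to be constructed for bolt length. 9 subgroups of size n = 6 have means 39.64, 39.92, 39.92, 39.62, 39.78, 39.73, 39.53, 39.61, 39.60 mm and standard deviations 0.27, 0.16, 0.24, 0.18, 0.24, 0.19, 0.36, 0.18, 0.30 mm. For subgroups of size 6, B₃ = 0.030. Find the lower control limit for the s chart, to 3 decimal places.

s̄ = (0.27 + 0.16 + 0.24 + 0.18 + 0.24 + 0.19 + 0.36 + 0.18 + 0.30) / 9 = 0.2356
LCL_s = B₃·s̄ = 0.030 × 0.2356 = 0.0071

0.007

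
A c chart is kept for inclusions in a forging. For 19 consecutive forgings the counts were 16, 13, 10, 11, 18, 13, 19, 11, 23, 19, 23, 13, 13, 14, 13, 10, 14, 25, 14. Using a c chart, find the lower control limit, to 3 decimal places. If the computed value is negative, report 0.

c̄ = (16 + 13 + 10 + 11 + 18 + 13 + 19 + 11 + 23 + 19 + 23 + 13 + 13 + 14 + 13 + 10 + 14 + 25 + 14) / 19 = 292 / 19 = 15.3684
LCL = c̄ − 3√c̄ = 15.3684 − 3 × 3.9203 = 3.6076

3.608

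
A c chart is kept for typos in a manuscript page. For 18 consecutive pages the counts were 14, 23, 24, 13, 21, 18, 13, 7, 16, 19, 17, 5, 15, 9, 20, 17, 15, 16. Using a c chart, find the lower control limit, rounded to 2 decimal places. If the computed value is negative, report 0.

c̄ = (14 + 23 + 24 + 13 + 21 + 18 + 13 + 7 + 16 + 19 + 17 + 5 + 15 + 9 + 20 + 17 + 15 + 16) / 18 = 282 / 18 = 15.6667
LCL = c̄ − 3√c̄ = 15.6667 − 3 × 3.9581 = 3.7923

3.79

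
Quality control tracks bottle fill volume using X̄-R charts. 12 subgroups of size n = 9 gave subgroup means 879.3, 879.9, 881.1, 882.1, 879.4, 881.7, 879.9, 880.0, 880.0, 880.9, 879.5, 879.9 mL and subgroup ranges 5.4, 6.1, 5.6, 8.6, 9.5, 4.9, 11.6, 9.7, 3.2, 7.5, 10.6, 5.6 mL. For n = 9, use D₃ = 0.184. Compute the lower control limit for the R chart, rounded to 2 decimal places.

1.35

R̄ = (5.4 + 6.1 + 5.6 + 8.6 + 9.5 + 4.9 + 11.6 + 9.7 + 3.2 + 7.5 + 10.6 + 5.6) / 12 = 88.3000 / 12 = 7.3583
LCL_R = D₃·R̄ = 0.184 × 7.3583 = 1.3539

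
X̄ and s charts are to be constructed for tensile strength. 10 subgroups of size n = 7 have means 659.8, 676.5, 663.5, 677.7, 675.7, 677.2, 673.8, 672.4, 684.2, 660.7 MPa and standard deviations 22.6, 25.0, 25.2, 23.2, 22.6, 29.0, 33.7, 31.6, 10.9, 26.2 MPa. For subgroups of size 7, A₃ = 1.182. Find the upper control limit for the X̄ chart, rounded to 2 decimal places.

X̄̄ = (659.8 + 676.5 + 663.5 + 677.7 + 675.7 + 677.2 + 673.8 + 672.4 + 684.2 + 660.7) / 10 = 672.1500
s̄ = (22.6 + 25.0 + 25.2 + 23.2 + 22.6 + 29.0 + 33.7 + 31.6 + 10.9 + 26.2) / 10 = 25.0000
UCL = X̄̄ + A₃·s̄ = 672.1500 + 1.182 × 25.0000 = 701.7000

701.70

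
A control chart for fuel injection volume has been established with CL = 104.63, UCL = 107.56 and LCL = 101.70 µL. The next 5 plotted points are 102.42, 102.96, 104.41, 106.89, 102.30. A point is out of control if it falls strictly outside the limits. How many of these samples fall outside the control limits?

All 5 points lie within [101.70, 107.56].

0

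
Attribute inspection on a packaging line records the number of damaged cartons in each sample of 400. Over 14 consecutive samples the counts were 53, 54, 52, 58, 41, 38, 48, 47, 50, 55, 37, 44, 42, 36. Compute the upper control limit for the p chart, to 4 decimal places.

p̄ = Σdᵢ / (k·n) = 655 / (14 × 400) = 0.11696
UCL = p̄ + 3·√(p̄(1−p̄)/n) = 0.11696 + 3 × √(0.11696×0.88304/400) = 0.11696 + 3 × 0.01607 = 0.16517

0.1652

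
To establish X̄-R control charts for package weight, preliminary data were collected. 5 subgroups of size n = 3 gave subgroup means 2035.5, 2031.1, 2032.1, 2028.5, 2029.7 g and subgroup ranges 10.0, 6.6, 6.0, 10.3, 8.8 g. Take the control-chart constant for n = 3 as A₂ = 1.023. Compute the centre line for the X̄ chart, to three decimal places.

X̄̄ = (2035.5 + 2031.1 + 2032.1 + 2028.5 + 2029.7) / 5 = 10156.9000 / 5 = 2031.3800
CL = X̄̄ = 2031.3800

2031.380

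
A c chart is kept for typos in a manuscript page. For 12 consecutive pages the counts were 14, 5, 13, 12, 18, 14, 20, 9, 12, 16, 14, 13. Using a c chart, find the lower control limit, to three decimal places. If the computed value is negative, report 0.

2.379

c̄ = (14 + 5 + 13 + 12 + 18 + 14 + 20 + 9 + 12 + 16 + 14 + 13) / 12 = 160 / 12 = 13.3333
LCL = c̄ − 3√c̄ = 13.3333 − 3 × 3.6515 = 2.3789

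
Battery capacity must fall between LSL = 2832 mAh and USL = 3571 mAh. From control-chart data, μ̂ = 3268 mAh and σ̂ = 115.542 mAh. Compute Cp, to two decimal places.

1.07

Cp = (USL − LSL) / (6σ̂) = (3571 − 2832) / (6 × 115.542) = 739.0000 / 693.2520 = 1.0660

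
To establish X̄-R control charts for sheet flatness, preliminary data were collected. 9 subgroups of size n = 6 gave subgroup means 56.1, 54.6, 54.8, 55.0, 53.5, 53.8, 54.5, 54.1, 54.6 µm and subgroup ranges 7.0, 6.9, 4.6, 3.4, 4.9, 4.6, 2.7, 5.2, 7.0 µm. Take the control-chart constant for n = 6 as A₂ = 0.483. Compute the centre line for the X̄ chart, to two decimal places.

X̄̄ = (56.1 + 54.6 + 54.8 + 55.0 + 53.5 + 53.8 + 54.5 + 54.1 + 54.6) / 9 = 491.0000 / 9 = 54.5556
CL = X̄̄ = 54.5556

54.56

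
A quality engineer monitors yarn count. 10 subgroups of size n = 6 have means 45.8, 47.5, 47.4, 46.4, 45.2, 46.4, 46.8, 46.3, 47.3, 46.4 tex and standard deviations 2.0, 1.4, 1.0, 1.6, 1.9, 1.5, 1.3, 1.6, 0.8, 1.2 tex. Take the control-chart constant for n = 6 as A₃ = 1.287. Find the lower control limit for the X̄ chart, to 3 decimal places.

44.710

X̄̄ = (45.8 + 47.5 + 47.4 + 46.4 + 45.2 + 46.4 + 46.8 + 46.3 + 47.3 + 46.4) / 10 = 46.5500
s̄ = (2.0 + 1.4 + 1.0 + 1.6 + 1.9 + 1.5 + 1.3 + 1.6 + 0.8 + 1.2) / 10 = 1.4300
LCL = X̄̄ − A₃·s̄ = 46.5500 − 1.287 × 1.4300 = 44.7096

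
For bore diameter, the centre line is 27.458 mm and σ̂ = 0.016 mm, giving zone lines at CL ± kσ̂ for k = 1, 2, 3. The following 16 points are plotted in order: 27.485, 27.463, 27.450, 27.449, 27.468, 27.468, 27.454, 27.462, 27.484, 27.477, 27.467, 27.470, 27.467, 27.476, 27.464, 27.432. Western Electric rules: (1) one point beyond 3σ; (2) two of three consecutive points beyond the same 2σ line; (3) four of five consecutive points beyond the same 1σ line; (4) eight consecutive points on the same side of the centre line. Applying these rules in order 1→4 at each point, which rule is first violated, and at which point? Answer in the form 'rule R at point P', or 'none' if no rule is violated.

rule 4 at point 15

Zone of each point (C = within 1σ̂, B = 1σ̂–2σ̂, A = 2σ̂–3σ̂, * = beyond 3σ̂; sign = side of CL): 1:+B, 2:+C, 3:-C, 4:-C, 5:+C, 6:+C, 7:-C, 8:+C, 9:+B, 10:+B, 11:+C, 12:+C, 13:+C, 14:+B, 15:+C, 16:-B
Rule 4 (eight consecutive points on the same side of the centre line) is satisfied at point 15.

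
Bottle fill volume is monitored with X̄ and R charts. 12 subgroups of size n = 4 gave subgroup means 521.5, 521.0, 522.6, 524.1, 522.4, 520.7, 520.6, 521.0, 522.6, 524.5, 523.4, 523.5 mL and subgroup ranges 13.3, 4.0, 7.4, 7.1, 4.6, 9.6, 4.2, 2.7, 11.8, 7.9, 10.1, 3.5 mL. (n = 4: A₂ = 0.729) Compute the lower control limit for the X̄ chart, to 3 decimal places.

X̄̄ = (521.5 + 521.0 + 522.6 + 524.1 + 522.4 + 520.7 + 520.6 + 521.0 + 522.6 + 524.5 + 523.4 + 523.5) / 12 = 6267.9000 / 12 = 522.3250
R̄ = (13.3 + 4.0 + 7.4 + 7.1 + 4.6 + 9.6 + 4.2 + 2.7 + 11.8 + 7.9 + 10.1 + 3.5) / 12 = 86.2000 / 12 = 7.1833
LCL = X̄̄ − A₂·R̄ = 522.3250 − 0.729 × 7.1833 = 517.0883

517.088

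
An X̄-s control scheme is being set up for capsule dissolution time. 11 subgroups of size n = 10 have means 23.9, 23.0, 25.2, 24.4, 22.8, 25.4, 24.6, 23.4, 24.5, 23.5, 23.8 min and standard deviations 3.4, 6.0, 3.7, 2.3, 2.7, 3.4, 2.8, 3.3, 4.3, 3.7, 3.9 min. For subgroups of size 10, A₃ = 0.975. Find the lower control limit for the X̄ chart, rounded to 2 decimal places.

X̄̄ = (23.9 + 23.0 + 25.2 + 24.4 + 22.8 + 25.4 + 24.6 + 23.4 + 24.5 + 23.5 + 23.8) / 11 = 24.0455
s̄ = (3.4 + 6.0 + 3.7 + 2.3 + 2.7 + 3.4 + 2.8 + 3.3 + 4.3 + 3.7 + 3.9) / 11 = 3.5909
LCL = X̄̄ − A₃·s̄ = 24.0455 − 0.975 × 3.5909 = 20.5443

20.54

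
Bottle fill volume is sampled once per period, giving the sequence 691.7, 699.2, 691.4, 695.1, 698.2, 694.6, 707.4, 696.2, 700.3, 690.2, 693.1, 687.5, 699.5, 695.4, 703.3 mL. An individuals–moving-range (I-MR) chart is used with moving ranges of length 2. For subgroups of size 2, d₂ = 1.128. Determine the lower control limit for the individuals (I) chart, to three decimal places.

677.894

X̄ = (691.7 + 699.2 + 691.4 + 695.1 + 698.2 + 694.6 + 707.4 + 696.2 + 700.3 + 690.2 + 693.1 + 687.5 + 699.5 + 695.4 + 703.3) / 15 = 696.2067
Moving ranges: 7.5, 7.8, 3.7, 3.1, 3.6, 12.8, 11.2, 4.1, 10.1, 2.9, 5.6, 12.0, 4.1, 7.9; M̄R̄ = 96.4000 / 14 = 6.8857
LCL = X̄ − 3·M̄R̄/d₂ = 696.2067 − 3 × 6.8857 / 1.128 = 677.8936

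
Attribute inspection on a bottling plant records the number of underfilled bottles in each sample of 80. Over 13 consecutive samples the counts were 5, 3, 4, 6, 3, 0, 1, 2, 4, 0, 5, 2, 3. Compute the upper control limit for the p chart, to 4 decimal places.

p̄ = Σdᵢ / (k·n) = 38 / (13 × 80) = 0.03654
UCL = p̄ + 3·√(p̄(1−p̄)/n) = 0.03654 + 3 × √(0.03654×0.96346/80) = 0.03654 + 3 × 0.02098 = 0.09947

0.0995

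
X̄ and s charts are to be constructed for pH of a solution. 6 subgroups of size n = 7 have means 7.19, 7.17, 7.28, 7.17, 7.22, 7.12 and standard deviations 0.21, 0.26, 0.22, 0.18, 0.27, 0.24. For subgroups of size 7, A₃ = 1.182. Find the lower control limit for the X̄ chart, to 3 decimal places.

X̄̄ = (7.19 + 7.17 + 7.28 + 7.17 + 7.22 + 7.12) / 6 = 7.1917
s̄ = (0.21 + 0.26 + 0.22 + 0.18 + 0.27 + 0.24) / 6 = 0.2300
LCL = X̄̄ − A₃·s̄ = 7.1917 − 1.182 × 0.2300 = 6.9198

6.920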